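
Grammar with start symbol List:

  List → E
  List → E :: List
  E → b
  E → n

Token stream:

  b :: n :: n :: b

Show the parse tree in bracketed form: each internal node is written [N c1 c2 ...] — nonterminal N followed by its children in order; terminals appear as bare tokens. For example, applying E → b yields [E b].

List
E :: List
b :: List
b :: E :: List
b :: n :: List
b :: n :: E :: List
b :: n :: n :: List
b :: n :: n :: E
b :: n :: n :: b

[List [E b] :: [List [E n] :: [List [E n] :: [List [E b]]]]]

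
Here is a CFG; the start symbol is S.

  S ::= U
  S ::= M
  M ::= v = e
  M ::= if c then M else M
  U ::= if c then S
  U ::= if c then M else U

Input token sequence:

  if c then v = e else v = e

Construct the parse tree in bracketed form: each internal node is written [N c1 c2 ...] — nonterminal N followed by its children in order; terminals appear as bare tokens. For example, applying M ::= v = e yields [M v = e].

S
M
if c then M else M
if c then v = e else M
if c then v = e else v = e

[S [M if c then [M v = e] else [M v = e]]]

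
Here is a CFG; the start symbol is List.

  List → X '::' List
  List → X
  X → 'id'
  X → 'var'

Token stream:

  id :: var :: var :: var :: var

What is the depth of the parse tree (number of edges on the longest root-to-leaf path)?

[List [X id] :: [List [X var] :: [List [X var] :: [List [X var] :: [List [X var]]]]]]

6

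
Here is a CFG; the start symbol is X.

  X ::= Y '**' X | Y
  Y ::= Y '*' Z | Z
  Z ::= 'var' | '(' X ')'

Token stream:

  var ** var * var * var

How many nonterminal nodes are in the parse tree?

[X [Y [Z var]] ** [X [Y [Y [Y [Z var]] * [Z var]] * [Z var]]]]

10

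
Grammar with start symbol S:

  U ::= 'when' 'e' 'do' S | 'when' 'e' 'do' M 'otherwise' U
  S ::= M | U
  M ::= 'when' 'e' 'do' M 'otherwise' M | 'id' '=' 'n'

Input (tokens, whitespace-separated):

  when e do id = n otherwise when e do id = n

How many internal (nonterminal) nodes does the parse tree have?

6

[S [U when e do [M id = n] otherwise [U when e do [S [M id = n]]]]]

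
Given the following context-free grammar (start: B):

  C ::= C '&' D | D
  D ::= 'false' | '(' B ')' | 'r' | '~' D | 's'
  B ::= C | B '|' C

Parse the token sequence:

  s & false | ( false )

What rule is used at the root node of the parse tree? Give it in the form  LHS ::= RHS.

B ::= B '|' C

[B [B [C [C [D s]] & [D false]]] | [C [D ( [B [C [D false]]] )]]]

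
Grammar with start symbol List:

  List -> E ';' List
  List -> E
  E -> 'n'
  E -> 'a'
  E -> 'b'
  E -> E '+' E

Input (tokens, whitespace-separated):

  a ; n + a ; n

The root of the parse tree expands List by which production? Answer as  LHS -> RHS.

[List [E a] ; [List [E [E n] + [E a]] ; [List [E n]]]]

List -> E ';' List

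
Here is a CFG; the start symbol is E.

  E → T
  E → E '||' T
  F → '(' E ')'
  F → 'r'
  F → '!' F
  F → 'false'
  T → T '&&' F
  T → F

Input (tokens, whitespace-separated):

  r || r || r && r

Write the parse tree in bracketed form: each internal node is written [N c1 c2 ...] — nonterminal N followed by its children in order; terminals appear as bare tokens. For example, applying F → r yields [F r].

[E [E [E [T [F r]]] || [T [F r]]] || [T [T [F r]] && [F r]]]

E
E || T
E || T || T
T || T || T
F || T || T
r || T || T
r || F || T
r || r || T
r || r || T && F
r || r || F && F
r || r || r && F
r || r || r && r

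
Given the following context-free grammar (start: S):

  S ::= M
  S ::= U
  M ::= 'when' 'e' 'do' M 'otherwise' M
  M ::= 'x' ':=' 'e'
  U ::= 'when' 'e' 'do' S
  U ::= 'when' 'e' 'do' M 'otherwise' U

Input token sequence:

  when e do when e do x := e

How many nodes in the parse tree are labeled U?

2

[S [U when e do [S [U when e do [S [M x := e]]]]]]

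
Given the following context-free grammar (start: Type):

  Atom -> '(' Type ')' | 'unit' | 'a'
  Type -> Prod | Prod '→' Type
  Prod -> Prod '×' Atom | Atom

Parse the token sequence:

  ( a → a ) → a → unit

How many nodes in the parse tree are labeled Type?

5

[Type [Prod [Atom ( [Type [Prod [Atom a]] → [Type [Prod [Atom a]]]] )]] → [Type [Prod [Atom a]] → [Type [Prod [Atom unit]]]]]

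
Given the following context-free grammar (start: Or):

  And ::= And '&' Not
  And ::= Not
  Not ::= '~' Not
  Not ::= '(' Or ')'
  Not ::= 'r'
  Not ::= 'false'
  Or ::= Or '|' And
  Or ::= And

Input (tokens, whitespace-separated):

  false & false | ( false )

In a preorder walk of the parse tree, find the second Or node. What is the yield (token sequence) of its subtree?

false & false

[Or [Or [And [And [Not false]] & [Not false]]] | [And [Not ( [Or [And [Not false]]] )]]]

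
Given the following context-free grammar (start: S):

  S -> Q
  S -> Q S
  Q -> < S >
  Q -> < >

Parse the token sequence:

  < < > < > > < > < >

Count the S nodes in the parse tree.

[S [Q < [S [Q < >] [S [Q < >]]] >] [S [Q < >] [S [Q < >]]]]

5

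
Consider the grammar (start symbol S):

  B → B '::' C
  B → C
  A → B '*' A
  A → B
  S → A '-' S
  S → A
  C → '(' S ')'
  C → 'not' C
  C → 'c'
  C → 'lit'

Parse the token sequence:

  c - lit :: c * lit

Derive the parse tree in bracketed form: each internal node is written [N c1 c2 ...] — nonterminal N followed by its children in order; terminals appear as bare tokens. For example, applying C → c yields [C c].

S
A - S
B - S
C - S
c - S
c - A
c - B * A
c - B :: C * A
c - C :: C * A
c - lit :: C * A
c - lit :: c * A
c - lit :: c * B
c - lit :: c * C
c - lit :: c * lit

[S [A [B [C c]]] - [S [A [B [B [C lit]] :: [C c]] * [A [B [C lit]]]]]]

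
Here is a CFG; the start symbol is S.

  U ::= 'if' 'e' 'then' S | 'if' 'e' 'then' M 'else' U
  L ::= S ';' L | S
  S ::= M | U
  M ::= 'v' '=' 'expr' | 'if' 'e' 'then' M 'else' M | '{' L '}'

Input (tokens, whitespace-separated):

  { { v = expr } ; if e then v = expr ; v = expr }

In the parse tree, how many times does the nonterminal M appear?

[S [M { [L [S [M { [L [S [M v = expr]]] }]] ; [L [S [U if e then [S [M v = expr]]]] ; [L [S [M v = expr]]]]] }]]

5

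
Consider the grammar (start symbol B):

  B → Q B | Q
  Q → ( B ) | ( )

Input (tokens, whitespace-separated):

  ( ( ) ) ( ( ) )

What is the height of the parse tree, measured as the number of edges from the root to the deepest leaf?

5

[B [Q ( [B [Q ( )]] )] [B [Q ( [B [Q ( )]] )]]]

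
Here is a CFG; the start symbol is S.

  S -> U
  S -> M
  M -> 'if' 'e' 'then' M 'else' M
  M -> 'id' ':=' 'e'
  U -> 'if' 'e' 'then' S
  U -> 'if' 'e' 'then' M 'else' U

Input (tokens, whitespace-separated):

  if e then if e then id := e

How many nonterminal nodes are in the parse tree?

[S [U if e then [S [U if e then [S [M id := e]]]]]]

6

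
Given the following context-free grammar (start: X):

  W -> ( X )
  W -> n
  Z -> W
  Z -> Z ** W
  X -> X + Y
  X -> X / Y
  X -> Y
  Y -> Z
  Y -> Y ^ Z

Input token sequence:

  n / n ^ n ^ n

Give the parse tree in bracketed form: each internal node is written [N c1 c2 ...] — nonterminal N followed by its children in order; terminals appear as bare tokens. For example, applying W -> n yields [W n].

[X [X [Y [Z [W n]]]] / [Y [Y [Y [Z [W n]]] ^ [Z [W n]]] ^ [Z [W n]]]]

X
X / Y
Y / Y
Z / Y
W / Y
n / Y
n / Y ^ Z
n / Y ^ Z ^ Z
n / Z ^ Z ^ Z
n / W ^ Z ^ Z
n / n ^ Z ^ Z
n / n ^ W ^ Z
n / n ^ n ^ Z
n / n ^ n ^ W
n / n ^ n ^ n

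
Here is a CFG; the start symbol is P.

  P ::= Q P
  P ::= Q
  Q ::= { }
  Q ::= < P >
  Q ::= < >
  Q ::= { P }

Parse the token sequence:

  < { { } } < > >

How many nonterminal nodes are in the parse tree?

[P [Q < [P [Q { [P [Q { }]] }] [P [Q < >]]] >]]

8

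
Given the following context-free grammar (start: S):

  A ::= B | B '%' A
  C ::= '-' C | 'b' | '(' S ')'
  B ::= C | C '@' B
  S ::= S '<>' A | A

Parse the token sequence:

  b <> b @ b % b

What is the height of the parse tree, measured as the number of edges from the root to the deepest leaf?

[S [S [A [B [C b]]]] <> [A [B [C b] @ [B [C b]]] % [A [B [C b]]]]]

5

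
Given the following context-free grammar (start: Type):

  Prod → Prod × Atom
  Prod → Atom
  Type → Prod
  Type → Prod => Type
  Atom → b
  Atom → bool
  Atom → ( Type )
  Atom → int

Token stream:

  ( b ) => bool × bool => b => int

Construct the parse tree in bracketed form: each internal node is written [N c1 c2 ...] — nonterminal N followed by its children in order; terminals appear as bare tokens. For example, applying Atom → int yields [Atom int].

Type
Prod => Type
Atom => Type
( Type ) => Type
( Prod ) => Type
( Atom ) => Type
( b ) => Type
( b ) => Prod => Type
( b ) => Prod × Atom => Type
( b ) => Atom × Atom => Type
( b ) => bool × Atom => Type
( b ) => bool × bool => Type
( b ) => bool × bool => Prod => Type
( b ) => bool × bool => Atom => Type
( b ) => bool × bool => b => Type
( b ) => bool × bool => b => Prod
( b ) => bool × bool => b => Atom
( b ) => bool × bool => b => int

[Type [Prod [Atom ( [Type [Prod [Atom b]]] )]] => [Type [Prod [Prod [Atom bool]] × [Atom bool]] => [Type [Prod [Atom b]] => [Type [Prod [Atom int]]]]]]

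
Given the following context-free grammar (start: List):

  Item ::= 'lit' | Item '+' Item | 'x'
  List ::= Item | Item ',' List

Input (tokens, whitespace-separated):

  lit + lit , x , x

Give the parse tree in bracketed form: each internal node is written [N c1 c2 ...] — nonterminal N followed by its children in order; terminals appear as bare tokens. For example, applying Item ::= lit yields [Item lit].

[List [Item [Item lit] + [Item lit]] , [List [Item x] , [List [Item x]]]]

List
Item , List
Item + Item , List
lit + Item , List
lit + lit , List
lit + lit , Item , List
lit + lit , x , List
lit + lit , x , Item
lit + lit , x , x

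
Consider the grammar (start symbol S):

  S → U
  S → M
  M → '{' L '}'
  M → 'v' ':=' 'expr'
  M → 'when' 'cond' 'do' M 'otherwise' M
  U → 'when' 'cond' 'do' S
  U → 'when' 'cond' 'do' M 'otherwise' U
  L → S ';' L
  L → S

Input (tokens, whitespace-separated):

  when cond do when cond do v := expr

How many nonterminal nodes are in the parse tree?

[S [U when cond do [S [U when cond do [S [M v := expr]]]]]]

6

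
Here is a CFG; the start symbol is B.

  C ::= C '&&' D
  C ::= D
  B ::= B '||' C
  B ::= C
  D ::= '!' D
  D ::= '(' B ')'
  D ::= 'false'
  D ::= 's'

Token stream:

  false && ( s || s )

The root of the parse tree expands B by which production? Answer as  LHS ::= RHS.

[B [C [C [D false]] && [D ( [B [B [C [D s]]] || [C [D s]]] )]]]

B ::= C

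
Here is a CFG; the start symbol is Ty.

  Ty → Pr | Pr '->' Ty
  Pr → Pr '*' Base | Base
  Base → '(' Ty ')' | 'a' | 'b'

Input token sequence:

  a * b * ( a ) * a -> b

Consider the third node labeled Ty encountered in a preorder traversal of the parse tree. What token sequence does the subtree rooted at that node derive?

b

[Ty [Pr [Pr [Pr [Pr [Base a]] * [Base b]] * [Base ( [Ty [Pr [Base a]]] )]] * [Base a]] -> [Ty [Pr [Base b]]]]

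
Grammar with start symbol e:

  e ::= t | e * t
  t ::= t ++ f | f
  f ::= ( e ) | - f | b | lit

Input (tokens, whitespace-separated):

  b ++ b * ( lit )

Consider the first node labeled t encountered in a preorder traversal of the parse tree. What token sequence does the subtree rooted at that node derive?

[e [e [t [t [f b]] ++ [f b]]] * [t [f ( [e [t [f lit]]] )]]]

b ++ b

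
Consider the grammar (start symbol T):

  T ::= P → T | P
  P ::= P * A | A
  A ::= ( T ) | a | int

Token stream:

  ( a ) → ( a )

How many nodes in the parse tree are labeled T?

4

[T [P [A ( [T [P [A a]]] )]] → [T [P [A ( [T [P [A a]]] )]]]]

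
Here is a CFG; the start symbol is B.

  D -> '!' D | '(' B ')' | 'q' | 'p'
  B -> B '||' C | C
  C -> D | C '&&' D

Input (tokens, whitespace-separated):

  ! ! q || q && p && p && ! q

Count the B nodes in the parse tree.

2

[B [B [C [D ! [D ! [D q]]]]] || [C [C [C [C [D q]] && [D p]] && [D p]] && [D ! [D q]]]]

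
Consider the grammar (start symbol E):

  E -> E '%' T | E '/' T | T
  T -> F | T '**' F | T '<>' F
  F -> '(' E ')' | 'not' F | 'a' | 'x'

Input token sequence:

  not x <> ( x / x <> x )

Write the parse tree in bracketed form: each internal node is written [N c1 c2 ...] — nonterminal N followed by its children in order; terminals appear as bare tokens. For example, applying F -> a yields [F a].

E
T
T <> F
F <> F
not F <> F
not x <> F
not x <> ( E )
not x <> ( E / T )
not x <> ( T / T )
not x <> ( F / T )
not x <> ( x / T )
not x <> ( x / T <> F )
not x <> ( x / F <> F )
not x <> ( x / x <> F )
not x <> ( x / x <> x )

[E [T [T [F not [F x]]] <> [F ( [E [E [T [F x]]] / [T [T [F x]] <> [F x]]] )]]]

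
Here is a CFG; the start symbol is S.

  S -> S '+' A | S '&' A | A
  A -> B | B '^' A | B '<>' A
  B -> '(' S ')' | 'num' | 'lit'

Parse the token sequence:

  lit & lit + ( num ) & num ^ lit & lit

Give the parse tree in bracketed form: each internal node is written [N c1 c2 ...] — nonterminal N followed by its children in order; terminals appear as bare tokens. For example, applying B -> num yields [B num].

[S [S [S [S [S [A [B lit]]] & [A [B lit]]] + [A [B ( [S [A [B num]]] )]]] & [A [B num] ^ [A [B lit]]]] & [A [B lit]]]

S
S & A
S & A & A
S + A & A & A
S & A + A & A & A
A & A + A & A & A
B & A + A & A & A
lit & A + A & A & A
lit & B + A & A & A
lit & lit + A & A & A
lit & lit + B & A & A
lit & lit + ( S ) & A & A
lit & lit + ( A ) & A & A
lit & lit + ( B ) & A & A
lit & lit + ( num ) & A & A
lit & lit + ( num ) & B ^ A & A
lit & lit + ( num ) & num ^ A & A
lit & lit + ( num ) & num ^ B & A
lit & lit + ( num ) & num ^ lit & A
lit & lit + ( num ) & num ^ lit & B
lit & lit + ( num ) & num ^ lit & lit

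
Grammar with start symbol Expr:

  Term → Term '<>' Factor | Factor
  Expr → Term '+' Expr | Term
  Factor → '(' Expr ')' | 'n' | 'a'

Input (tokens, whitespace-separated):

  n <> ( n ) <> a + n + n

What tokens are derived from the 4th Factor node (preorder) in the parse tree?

a

[Expr [Term [Term [Term [Factor n]] <> [Factor ( [Expr [Term [Factor n]]] )]] <> [Factor a]] + [Expr [Term [Factor n]] + [Expr [Term [Factor n]]]]]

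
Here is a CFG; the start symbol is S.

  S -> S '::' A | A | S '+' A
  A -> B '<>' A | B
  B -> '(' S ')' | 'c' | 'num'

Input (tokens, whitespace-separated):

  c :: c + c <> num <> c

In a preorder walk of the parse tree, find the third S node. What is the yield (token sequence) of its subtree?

[S [S [S [A [B c]]] :: [A [B c]]] + [A [B c] <> [A [B num] <> [A [B c]]]]]

c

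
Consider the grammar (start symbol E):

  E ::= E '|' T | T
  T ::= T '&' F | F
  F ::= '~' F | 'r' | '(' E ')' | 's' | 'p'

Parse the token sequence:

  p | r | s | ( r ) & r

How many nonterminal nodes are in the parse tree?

17

[E [E [E [E [T [F p]]] | [T [F r]]] | [T [F s]]] | [T [T [F ( [E [T [F r]]] )]] & [F r]]]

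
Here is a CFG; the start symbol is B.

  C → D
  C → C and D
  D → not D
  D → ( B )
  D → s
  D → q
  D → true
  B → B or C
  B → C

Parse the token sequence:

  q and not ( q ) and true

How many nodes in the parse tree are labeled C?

4

[B [C [C [C [D q]] and [D not [D ( [B [C [D q]]] )]]] and [D true]]]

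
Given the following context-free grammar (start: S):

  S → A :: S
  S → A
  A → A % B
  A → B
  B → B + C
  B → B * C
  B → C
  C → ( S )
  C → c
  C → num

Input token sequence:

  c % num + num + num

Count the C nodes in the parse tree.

4

[S [A [A [B [C c]]] % [B [B [B [C num]] + [C num]] + [C num]]]]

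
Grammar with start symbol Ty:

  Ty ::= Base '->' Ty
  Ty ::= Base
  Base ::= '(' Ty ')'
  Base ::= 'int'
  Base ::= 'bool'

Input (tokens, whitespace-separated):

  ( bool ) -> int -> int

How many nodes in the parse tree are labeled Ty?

[Ty [Base ( [Ty [Base bool]] )] -> [Ty [Base int] -> [Ty [Base int]]]]

4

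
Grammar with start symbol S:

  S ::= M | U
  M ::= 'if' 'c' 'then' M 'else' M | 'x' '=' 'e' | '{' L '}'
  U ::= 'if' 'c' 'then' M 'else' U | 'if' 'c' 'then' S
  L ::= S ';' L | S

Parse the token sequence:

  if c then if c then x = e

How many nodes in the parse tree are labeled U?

[S [U if c then [S [U if c then [S [M x = e]]]]]]

2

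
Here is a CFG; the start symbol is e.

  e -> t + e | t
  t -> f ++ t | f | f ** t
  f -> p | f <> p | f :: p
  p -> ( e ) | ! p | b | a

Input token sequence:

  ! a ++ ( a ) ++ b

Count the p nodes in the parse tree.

[e [t [f [p ! [p a]]] ++ [t [f [p ( [e [t [f [p a]]]] )]] ++ [t [f [p b]]]]]]

5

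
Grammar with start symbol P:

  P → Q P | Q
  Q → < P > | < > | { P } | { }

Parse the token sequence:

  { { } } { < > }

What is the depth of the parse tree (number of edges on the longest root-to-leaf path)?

[P [Q { [P [Q { }]] }] [P [Q { [P [Q < >]] }]]]

5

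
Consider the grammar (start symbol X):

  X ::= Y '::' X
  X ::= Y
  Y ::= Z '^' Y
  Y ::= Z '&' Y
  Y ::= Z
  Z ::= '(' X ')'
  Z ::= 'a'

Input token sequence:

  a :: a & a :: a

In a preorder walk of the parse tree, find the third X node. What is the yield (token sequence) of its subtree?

[X [Y [Z a]] :: [X [Y [Z a] & [Y [Z a]]] :: [X [Y [Z a]]]]]

a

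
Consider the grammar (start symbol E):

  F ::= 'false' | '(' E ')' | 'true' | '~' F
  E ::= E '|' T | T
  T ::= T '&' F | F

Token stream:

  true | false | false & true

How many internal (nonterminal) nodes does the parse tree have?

[E [E [E [T [F true]]] | [T [F false]]] | [T [T [F false]] & [F true]]]

11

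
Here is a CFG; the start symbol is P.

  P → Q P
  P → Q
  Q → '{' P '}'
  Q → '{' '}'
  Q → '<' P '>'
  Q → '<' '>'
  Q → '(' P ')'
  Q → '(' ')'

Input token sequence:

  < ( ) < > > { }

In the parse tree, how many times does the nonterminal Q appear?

[P [Q < [P [Q ( )] [P [Q < >]]] >] [P [Q { }]]]

4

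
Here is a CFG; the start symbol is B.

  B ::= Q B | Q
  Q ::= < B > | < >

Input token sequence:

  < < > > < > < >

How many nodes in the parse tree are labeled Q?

4

[B [Q < [B [Q < >]] >] [B [Q < >] [B [Q < >]]]]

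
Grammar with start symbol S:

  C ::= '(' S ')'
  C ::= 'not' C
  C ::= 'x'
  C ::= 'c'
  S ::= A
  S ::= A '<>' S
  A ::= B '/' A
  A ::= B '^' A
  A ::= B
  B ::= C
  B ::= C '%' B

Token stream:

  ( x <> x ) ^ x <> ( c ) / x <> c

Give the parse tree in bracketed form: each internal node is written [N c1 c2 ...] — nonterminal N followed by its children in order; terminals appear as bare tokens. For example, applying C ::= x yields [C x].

[S [A [B [C ( [S [A [B [C x]]] <> [S [A [B [C x]]]]] )]] ^ [A [B [C x]]]] <> [S [A [B [C ( [S [A [B [C c]]]] )]] / [A [B [C x]]]] <> [S [A [B [C c]]]]]]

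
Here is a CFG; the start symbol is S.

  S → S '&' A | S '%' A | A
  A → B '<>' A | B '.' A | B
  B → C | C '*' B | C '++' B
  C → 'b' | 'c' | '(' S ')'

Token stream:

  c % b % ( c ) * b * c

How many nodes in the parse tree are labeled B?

[S [S [S [A [B [C c]]]] % [A [B [C b]]]] % [A [B [C ( [S [A [B [C c]]]] )] * [B [C b] * [B [C c]]]]]]

6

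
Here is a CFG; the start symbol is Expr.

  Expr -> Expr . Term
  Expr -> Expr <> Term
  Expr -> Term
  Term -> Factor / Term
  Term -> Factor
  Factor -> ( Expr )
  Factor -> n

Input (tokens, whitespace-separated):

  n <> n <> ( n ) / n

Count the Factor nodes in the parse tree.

5

[Expr [Expr [Expr [Term [Factor n]]] <> [Term [Factor n]]] <> [Term [Factor ( [Expr [Term [Factor n]]] )] / [Term [Factor n]]]]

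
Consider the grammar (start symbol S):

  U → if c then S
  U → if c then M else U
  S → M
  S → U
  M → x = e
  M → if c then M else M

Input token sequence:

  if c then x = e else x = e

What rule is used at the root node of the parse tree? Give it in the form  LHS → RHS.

S → M

[S [M if c then [M x = e] else [M x = e]]]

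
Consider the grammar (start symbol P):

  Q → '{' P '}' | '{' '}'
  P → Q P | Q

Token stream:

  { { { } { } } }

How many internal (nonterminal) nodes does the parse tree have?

8

[P [Q { [P [Q { [P [Q { }] [P [Q { }]]] }]] }]]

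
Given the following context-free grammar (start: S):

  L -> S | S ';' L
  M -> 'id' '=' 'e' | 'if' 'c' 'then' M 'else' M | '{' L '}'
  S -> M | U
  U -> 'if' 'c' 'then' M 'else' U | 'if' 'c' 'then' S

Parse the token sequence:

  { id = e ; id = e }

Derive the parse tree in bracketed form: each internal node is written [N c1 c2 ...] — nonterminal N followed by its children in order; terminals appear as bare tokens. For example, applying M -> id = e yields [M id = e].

[S [M { [L [S [M id = e]] ; [L [S [M id = e]]]] }]]

S
M
{ L }
{ S ; L }
{ M ; L }
{ id = e ; L }
{ id = e ; S }
{ id = e ; M }
{ id = e ; id = e }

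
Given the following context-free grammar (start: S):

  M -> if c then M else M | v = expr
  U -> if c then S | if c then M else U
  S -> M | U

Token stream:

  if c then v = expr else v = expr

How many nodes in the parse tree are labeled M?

[S [M if c then [M v = expr] else [M v = expr]]]

3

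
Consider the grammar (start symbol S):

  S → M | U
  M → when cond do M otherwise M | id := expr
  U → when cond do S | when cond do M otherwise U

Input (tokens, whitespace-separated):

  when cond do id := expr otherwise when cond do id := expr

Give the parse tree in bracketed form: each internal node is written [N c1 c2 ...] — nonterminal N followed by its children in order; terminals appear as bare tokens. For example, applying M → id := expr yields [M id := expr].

[S [U when cond do [M id := expr] otherwise [U when cond do [S [M id := expr]]]]]

S
U
when cond do M otherwise U
when cond do id := expr otherwise U
when cond do id := expr otherwise when cond do S
when cond do id := expr otherwise when cond do M
when cond do id := expr otherwise when cond do id := expr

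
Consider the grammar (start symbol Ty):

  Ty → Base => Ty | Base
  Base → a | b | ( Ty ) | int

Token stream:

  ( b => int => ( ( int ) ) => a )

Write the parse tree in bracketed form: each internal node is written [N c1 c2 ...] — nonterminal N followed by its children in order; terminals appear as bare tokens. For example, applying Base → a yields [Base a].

Ty
Base
( Ty )
( Base => Ty )
( b => Ty )
( b => Base => Ty )
( b => int => Ty )
( b => int => Base => Ty )
( b => int => ( Ty ) => Ty )
( b => int => ( Base ) => Ty )
( b => int => ( ( Ty ) ) => Ty )
( b => int => ( ( Base ) ) => Ty )
( b => int => ( ( int ) ) => Ty )
( b => int => ( ( int ) ) => Base )
( b => int => ( ( int ) ) => a )

[Ty [Base ( [Ty [Base b] => [Ty [Base int] => [Ty [Base ( [Ty [Base ( [Ty [Base int]] )]] )] => [Ty [Base a]]]]] )]]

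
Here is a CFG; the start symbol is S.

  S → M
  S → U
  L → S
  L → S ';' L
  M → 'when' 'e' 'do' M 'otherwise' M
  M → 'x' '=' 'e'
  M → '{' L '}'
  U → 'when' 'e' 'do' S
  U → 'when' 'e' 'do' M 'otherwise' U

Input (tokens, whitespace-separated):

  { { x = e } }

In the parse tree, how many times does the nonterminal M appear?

3

[S [M { [L [S [M { [L [S [M x = e]]] }]]] }]]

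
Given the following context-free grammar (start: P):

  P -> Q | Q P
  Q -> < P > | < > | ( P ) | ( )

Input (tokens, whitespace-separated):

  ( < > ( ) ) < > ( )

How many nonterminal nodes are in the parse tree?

[P [Q ( [P [Q < >] [P [Q ( )]]] )] [P [Q < >] [P [Q ( )]]]]

10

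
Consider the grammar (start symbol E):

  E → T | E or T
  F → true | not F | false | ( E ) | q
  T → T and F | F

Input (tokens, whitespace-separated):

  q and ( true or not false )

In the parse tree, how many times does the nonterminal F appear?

[E [T [T [F q]] and [F ( [E [E [T [F true]]] or [T [F not [F false]]]] )]]]

5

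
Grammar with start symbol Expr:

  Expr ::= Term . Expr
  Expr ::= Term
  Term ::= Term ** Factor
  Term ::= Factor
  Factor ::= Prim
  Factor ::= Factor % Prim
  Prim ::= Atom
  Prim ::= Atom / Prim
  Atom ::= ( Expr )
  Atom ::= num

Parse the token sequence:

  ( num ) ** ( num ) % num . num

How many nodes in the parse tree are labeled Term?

5

[Expr [Term [Term [Factor [Prim [Atom ( [Expr [Term [Factor [Prim [Atom num]]]]] )]]]] ** [Factor [Factor [Prim [Atom ( [Expr [Term [Factor [Prim [Atom num]]]]] )]]] % [Prim [Atom num]]]] . [Expr [Term [Factor [Prim [Atom num]]]]]]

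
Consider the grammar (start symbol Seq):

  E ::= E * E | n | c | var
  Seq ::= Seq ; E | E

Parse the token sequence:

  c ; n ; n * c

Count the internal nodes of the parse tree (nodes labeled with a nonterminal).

8

[Seq [Seq [Seq [E c]] ; [E n]] ; [E [E n] * [E c]]]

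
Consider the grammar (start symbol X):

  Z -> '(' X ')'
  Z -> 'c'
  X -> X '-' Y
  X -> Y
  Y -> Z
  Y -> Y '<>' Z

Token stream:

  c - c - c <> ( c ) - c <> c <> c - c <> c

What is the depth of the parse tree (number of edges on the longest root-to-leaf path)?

[X [X [X [X [X [Y [Z c]]] - [Y [Z c]]] - [Y [Y [Z c]] <> [Z ( [X [Y [Z c]]] )]]] - [Y [Y [Y [Z c]] <> [Z c]] <> [Z c]]] - [Y [Y [Z c]] <> [Z c]]]

8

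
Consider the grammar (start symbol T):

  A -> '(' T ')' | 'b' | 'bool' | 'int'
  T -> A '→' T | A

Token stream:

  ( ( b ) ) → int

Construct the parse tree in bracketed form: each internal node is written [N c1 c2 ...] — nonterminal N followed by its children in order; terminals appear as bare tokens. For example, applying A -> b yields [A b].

[T [A ( [T [A ( [T [A b]] )]] )] → [T [A int]]]

T
A → T
( T ) → T
( A ) → T
( ( T ) ) → T
( ( A ) ) → T
( ( b ) ) → T
( ( b ) ) → A
( ( b ) ) → int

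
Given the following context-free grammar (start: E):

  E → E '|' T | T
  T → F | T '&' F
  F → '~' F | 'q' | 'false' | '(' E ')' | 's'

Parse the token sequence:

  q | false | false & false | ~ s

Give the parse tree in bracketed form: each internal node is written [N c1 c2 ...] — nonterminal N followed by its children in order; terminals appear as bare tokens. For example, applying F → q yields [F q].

[E [E [E [E [T [F q]]] | [T [F false]]] | [T [T [F false]] & [F false]]] | [T [F ~ [F s]]]]

E
E | T
E | T | T
E | T | T | T
T | T | T | T
F | T | T | T
q | T | T | T
q | F | T | T
q | false | T | T
q | false | T & F | T
q | false | F & F | T
q | false | false & F | T
q | false | false & false | T
q | false | false & false | F
q | false | false & false | ~ F
q | false | false & false | ~ s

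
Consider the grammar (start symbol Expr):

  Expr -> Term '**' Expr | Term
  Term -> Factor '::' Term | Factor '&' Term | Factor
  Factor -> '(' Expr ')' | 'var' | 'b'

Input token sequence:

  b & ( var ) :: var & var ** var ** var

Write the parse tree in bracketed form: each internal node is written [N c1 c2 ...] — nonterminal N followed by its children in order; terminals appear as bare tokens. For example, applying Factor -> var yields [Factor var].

[Expr [Term [Factor b] & [Term [Factor ( [Expr [Term [Factor var]]] )] :: [Term [Factor var] & [Term [Factor var]]]]] ** [Expr [Term [Factor var]] ** [Expr [Term [Factor var]]]]]

Expr
Term ** Expr
Factor & Term ** Expr
b & Term ** Expr
b & Factor :: Term ** Expr
b & ( Expr ) :: Term ** Expr
b & ( Term ) :: Term ** Expr
b & ( Factor ) :: Term ** Expr
b & ( var ) :: Term ** Expr
b & ( var ) :: Factor & Term ** Expr
b & ( var ) :: var & Term ** Expr
b & ( var ) :: var & Factor ** Expr
b & ( var ) :: var & var ** Expr
b & ( var ) :: var & var ** Term ** Expr
b & ( var ) :: var & var ** Factor ** Expr
b & ( var ) :: var & var ** var ** Expr
b & ( var ) :: var & var ** var ** Term
b & ( var ) :: var & var ** var ** Factor
b & ( var ) :: var & var ** var ** var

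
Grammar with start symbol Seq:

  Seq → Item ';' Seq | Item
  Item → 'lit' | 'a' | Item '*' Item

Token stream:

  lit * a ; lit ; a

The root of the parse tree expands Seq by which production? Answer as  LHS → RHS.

Seq → Item ';' Seq

[Seq [Item [Item lit] * [Item a]] ; [Seq [Item lit] ; [Seq [Item a]]]]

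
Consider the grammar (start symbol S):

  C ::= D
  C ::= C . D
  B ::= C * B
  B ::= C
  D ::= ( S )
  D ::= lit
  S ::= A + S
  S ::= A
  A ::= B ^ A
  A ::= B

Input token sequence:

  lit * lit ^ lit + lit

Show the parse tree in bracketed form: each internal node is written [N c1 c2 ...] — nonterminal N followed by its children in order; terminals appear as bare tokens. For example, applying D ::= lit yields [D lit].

S
A + S
B ^ A + S
C * B ^ A + S
D * B ^ A + S
lit * B ^ A + S
lit * C ^ A + S
lit * D ^ A + S
lit * lit ^ A + S
lit * lit ^ B + S
lit * lit ^ C + S
lit * lit ^ D + S
lit * lit ^ lit + S
lit * lit ^ lit + A
lit * lit ^ lit + B
lit * lit ^ lit + C
lit * lit ^ lit + D
lit * lit ^ lit + lit

[S [A [B [C [D lit]] * [B [C [D lit]]]] ^ [A [B [C [D lit]]]]] + [S [A [B [C [D lit]]]]]]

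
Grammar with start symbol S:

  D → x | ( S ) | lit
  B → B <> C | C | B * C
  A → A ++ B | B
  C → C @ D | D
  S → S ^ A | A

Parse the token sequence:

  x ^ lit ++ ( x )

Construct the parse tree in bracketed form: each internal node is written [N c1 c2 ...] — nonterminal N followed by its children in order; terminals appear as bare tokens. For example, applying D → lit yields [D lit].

S
S ^ A
A ^ A
B ^ A
C ^ A
D ^ A
x ^ A
x ^ A ++ B
x ^ B ++ B
x ^ C ++ B
x ^ D ++ B
x ^ lit ++ B
x ^ lit ++ C
x ^ lit ++ D
x ^ lit ++ ( S )
x ^ lit ++ ( A )
x ^ lit ++ ( B )
x ^ lit ++ ( C )
x ^ lit ++ ( D )
x ^ lit ++ ( x )

[S [S [A [B [C [D x]]]]] ^ [A [A [B [C [D lit]]]] ++ [B [C [D ( [S [A [B [C [D x]]]]] )]]]]]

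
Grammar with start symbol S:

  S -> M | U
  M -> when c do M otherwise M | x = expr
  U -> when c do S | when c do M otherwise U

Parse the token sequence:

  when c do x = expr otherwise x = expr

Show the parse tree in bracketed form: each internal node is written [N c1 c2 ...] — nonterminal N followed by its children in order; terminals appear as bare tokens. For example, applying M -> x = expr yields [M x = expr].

S
M
when c do M otherwise M
when c do x = expr otherwise M
when c do x = expr otherwise x = expr

[S [M when c do [M x = expr] otherwise [M x = expr]]]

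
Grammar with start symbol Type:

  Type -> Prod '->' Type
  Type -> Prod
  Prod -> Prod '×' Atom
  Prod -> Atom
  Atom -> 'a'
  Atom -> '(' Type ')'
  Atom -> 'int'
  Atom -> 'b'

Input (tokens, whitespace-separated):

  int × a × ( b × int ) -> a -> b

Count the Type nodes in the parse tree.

[Type [Prod [Prod [Prod [Atom int]] × [Atom a]] × [Atom ( [Type [Prod [Prod [Atom b]] × [Atom int]]] )]] -> [Type [Prod [Atom a]] -> [Type [Prod [Atom b]]]]]

4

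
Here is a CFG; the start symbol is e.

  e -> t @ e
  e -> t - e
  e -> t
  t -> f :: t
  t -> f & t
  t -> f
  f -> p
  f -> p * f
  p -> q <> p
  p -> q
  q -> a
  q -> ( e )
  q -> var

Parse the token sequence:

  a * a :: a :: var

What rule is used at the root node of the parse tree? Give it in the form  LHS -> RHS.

[e [t [f [p [q a]] * [f [p [q a]]]] :: [t [f [p [q a]]] :: [t [f [p [q var]]]]]]]

e -> t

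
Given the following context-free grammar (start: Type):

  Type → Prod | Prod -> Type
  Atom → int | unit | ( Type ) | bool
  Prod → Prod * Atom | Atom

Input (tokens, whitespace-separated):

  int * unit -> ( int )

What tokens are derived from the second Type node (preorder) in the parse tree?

[Type [Prod [Prod [Atom int]] * [Atom unit]] -> [Type [Prod [Atom ( [Type [Prod [Atom int]]] )]]]]

( int )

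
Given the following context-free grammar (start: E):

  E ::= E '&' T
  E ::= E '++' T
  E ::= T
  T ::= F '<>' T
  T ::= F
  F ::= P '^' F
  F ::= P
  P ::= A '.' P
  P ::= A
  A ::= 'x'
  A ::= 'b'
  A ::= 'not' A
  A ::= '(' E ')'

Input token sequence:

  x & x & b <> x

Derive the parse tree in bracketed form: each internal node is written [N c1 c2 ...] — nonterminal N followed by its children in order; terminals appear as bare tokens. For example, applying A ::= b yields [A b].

E
E & T
E & T & T
T & T & T
F & T & T
P & T & T
A & T & T
x & T & T
x & F & T
x & P & T
x & A & T
x & x & T
x & x & F <> T
x & x & P <> T
x & x & A <> T
x & x & b <> T
x & x & b <> F
x & x & b <> P
x & x & b <> A
x & x & b <> x

[E [E [E [T [F [P [A x]]]]] & [T [F [P [A x]]]]] & [T [F [P [A b]]] <> [T [F [P [A x]]]]]]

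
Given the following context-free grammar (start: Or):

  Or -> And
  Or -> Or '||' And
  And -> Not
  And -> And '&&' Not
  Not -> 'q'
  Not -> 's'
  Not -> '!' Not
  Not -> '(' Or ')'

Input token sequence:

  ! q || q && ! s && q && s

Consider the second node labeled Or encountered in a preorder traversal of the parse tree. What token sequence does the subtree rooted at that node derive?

[Or [Or [And [Not ! [Not q]]]] || [And [And [And [And [Not q]] && [Not ! [Not s]]] && [Not q]] && [Not s]]]

! q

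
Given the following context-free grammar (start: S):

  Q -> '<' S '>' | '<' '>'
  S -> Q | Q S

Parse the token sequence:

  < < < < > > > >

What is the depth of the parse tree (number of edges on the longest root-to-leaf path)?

8

[S [Q < [S [Q < [S [Q < [S [Q < >]] >]] >]] >]]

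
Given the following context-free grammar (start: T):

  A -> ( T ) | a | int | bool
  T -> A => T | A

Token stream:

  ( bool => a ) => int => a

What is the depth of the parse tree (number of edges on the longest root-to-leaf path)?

[T [A ( [T [A bool] => [T [A a]]] )] => [T [A int] => [T [A a]]]]

5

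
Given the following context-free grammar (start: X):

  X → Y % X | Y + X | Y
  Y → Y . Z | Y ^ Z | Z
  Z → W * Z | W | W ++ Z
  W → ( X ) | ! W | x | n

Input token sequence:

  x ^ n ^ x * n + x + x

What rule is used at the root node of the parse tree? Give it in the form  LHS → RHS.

X → Y + X

[X [Y [Y [Y [Z [W x]]] ^ [Z [W n]]] ^ [Z [W x] * [Z [W n]]]] + [X [Y [Z [W x]]] + [X [Y [Z [W x]]]]]]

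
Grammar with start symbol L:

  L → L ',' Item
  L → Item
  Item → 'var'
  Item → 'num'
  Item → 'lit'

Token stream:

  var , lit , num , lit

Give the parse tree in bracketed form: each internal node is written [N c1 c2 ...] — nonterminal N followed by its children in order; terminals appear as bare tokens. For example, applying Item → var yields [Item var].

[L [L [L [L [Item var]] , [Item lit]] , [Item num]] , [Item lit]]

L
L , Item
L , Item , Item
L , Item , Item , Item
Item , Item , Item , Item
var , Item , Item , Item
var , lit , Item , Item
var , lit , num , Item
var , lit , num , lit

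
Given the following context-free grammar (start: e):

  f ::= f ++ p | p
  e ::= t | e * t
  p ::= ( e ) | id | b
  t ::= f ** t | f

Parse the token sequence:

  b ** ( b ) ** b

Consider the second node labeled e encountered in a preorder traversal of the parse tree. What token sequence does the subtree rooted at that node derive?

[e [t [f [p b]] ** [t [f [p ( [e [t [f [p b]]]] )]] ** [t [f [p b]]]]]]

b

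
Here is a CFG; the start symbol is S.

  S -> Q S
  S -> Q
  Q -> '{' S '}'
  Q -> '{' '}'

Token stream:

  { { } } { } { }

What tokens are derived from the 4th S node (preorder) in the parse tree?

[S [Q { [S [Q { }]] }] [S [Q { }] [S [Q { }]]]]

{ }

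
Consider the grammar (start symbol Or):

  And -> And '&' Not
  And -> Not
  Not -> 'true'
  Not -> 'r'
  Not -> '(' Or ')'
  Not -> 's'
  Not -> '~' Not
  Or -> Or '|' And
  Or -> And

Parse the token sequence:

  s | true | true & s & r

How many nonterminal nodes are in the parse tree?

[Or [Or [Or [And [Not s]]] | [And [Not true]]] | [And [And [And [Not true]] & [Not s]] & [Not r]]]

13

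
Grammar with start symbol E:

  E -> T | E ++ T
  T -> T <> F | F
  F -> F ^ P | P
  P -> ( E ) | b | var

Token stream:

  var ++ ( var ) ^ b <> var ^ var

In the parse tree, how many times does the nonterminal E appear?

3

[E [E [T [F [P var]]]] ++ [T [T [F [F [P ( [E [T [F [P var]]]] )]] ^ [P b]]] <> [F [F [P var]] ^ [P var]]]]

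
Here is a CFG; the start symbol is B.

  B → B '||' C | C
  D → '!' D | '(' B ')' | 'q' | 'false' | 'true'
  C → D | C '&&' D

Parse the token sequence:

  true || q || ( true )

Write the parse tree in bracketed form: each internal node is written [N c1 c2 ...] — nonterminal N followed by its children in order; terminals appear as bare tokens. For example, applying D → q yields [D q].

B
B || C
B || C || C
C || C || C
D || C || C
true || C || C
true || D || C
true || q || C
true || q || D
true || q || ( B )
true || q || ( C )
true || q || ( D )
true || q || ( true )

[B [B [B [C [D true]]] || [C [D q]]] || [C [D ( [B [C [D true]]] )]]]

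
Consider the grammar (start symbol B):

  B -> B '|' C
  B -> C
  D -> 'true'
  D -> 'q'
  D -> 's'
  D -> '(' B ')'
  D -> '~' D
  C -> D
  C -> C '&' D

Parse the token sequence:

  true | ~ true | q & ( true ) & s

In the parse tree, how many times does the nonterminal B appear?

[B [B [B [C [D true]]] | [C [D ~ [D true]]]] | [C [C [C [D q]] & [D ( [B [C [D true]]] )]] & [D s]]]

4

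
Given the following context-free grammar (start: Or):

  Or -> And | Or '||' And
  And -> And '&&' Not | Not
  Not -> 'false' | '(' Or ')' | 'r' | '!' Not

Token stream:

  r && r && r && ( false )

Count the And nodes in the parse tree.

5

[Or [And [And [And [And [Not r]] && [Not r]] && [Not r]] && [Not ( [Or [And [Not false]]] )]]]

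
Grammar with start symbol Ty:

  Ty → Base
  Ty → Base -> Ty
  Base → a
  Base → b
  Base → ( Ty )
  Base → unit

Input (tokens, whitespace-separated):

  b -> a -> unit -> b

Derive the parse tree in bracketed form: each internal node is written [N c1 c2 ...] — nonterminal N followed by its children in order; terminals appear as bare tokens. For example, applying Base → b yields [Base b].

Ty
Base -> Ty
b -> Ty
b -> Base -> Ty
b -> a -> Ty
b -> a -> Base -> Ty
b -> a -> unit -> Ty
b -> a -> unit -> Base
b -> a -> unit -> b

[Ty [Base b] -> [Ty [Base a] -> [Ty [Base unit] -> [Ty [Base b]]]]]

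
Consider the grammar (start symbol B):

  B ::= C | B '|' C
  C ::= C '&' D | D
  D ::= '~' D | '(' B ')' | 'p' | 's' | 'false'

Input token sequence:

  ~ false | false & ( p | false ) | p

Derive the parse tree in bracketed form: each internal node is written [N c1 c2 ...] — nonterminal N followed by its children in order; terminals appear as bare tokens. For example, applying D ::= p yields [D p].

B
B | C
B | C | C
C | C | C
D | C | C
~ D | C | C
~ false | C | C
~ false | C & D | C
~ false | D & D | C
~ false | false & D | C
~ false | false & ( B ) | C
~ false | false & ( B | C ) | C
~ false | false & ( C | C ) | C
~ false | false & ( D | C ) | C
~ false | false & ( p | C ) | C
~ false | false & ( p | D ) | C
~ false | false & ( p | false ) | C
~ false | false & ( p | false ) | D
~ false | false & ( p | false ) | p

[B [B [B [C [D ~ [D false]]]] | [C [C [D false]] & [D ( [B [B [C [D p]]] | [C [D false]]] )]]] | [C [D p]]]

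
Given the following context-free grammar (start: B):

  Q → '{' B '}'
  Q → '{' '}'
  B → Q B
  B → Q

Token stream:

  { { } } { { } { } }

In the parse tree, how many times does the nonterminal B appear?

[B [Q { [B [Q { }]] }] [B [Q { [B [Q { }] [B [Q { }]]] }]]]

5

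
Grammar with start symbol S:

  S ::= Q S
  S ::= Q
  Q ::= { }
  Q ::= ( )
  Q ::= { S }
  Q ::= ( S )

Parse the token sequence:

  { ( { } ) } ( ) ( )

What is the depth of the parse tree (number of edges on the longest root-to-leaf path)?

[S [Q { [S [Q ( [S [Q { }]] )]] }] [S [Q ( )] [S [Q ( )]]]]

6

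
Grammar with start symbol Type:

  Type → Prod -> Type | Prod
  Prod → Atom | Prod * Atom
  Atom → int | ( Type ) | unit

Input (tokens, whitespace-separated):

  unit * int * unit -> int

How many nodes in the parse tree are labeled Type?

[Type [Prod [Prod [Prod [Atom unit]] * [Atom int]] * [Atom unit]] -> [Type [Prod [Atom int]]]]

2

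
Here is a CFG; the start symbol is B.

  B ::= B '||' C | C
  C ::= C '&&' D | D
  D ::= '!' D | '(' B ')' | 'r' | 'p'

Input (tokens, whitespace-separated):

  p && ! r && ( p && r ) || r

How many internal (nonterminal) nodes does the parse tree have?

16

[B [B [C [C [C [D p]] && [D ! [D r]]] && [D ( [B [C [C [D p]] && [D r]]] )]]] || [C [D r]]]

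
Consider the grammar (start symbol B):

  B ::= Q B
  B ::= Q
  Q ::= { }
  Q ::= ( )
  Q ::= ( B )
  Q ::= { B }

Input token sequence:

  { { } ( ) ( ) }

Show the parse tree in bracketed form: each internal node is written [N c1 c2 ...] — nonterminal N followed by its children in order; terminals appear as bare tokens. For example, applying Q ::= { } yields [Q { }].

B
Q
{ B }
{ Q B }
{ { } B }
{ { } Q B }
{ { } ( ) B }
{ { } ( ) Q }
{ { } ( ) ( ) }

[B [Q { [B [Q { }] [B [Q ( )] [B [Q ( )]]]] }]]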